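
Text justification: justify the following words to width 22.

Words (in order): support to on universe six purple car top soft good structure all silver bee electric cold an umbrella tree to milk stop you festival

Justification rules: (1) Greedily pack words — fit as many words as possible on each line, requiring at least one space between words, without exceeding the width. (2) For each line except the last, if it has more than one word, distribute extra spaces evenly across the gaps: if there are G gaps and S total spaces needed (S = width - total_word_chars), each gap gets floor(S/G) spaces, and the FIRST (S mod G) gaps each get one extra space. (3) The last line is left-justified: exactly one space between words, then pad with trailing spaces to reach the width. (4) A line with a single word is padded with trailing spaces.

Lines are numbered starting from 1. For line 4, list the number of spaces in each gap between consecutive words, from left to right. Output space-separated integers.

Answer: 5 5

Derivation:
Line 1: ['support', 'to', 'on', 'universe'] (min_width=22, slack=0)
Line 2: ['six', 'purple', 'car', 'top'] (min_width=18, slack=4)
Line 3: ['soft', 'good', 'structure'] (min_width=19, slack=3)
Line 4: ['all', 'silver', 'bee'] (min_width=14, slack=8)
Line 5: ['electric', 'cold', 'an'] (min_width=16, slack=6)
Line 6: ['umbrella', 'tree', 'to', 'milk'] (min_width=21, slack=1)
Line 7: ['stop', 'you', 'festival'] (min_width=17, slack=5)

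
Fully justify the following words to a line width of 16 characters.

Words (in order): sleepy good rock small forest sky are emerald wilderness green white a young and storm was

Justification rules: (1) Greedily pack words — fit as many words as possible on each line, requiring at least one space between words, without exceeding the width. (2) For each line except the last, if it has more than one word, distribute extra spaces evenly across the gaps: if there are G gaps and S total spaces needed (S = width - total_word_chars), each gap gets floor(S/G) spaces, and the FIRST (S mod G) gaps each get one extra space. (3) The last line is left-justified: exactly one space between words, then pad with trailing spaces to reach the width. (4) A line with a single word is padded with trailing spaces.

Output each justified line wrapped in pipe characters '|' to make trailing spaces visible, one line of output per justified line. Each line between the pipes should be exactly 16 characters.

Answer: |sleepy good rock|
|small forest sky|
|are      emerald|
|wilderness green|
|white   a  young|
|and storm was   |

Derivation:
Line 1: ['sleepy', 'good', 'rock'] (min_width=16, slack=0)
Line 2: ['small', 'forest', 'sky'] (min_width=16, slack=0)
Line 3: ['are', 'emerald'] (min_width=11, slack=5)
Line 4: ['wilderness', 'green'] (min_width=16, slack=0)
Line 5: ['white', 'a', 'young'] (min_width=13, slack=3)
Line 6: ['and', 'storm', 'was'] (min_width=13, slack=3)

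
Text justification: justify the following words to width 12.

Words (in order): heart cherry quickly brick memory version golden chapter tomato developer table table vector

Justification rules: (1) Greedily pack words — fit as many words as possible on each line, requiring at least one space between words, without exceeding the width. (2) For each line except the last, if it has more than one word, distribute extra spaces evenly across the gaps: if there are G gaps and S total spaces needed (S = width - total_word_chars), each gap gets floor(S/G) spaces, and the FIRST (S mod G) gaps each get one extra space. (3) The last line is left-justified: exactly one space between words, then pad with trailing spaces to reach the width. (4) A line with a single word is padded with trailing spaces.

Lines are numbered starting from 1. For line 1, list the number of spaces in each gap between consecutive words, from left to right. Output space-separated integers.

Line 1: ['heart', 'cherry'] (min_width=12, slack=0)
Line 2: ['quickly'] (min_width=7, slack=5)
Line 3: ['brick', 'memory'] (min_width=12, slack=0)
Line 4: ['version'] (min_width=7, slack=5)
Line 5: ['golden'] (min_width=6, slack=6)
Line 6: ['chapter'] (min_width=7, slack=5)
Line 7: ['tomato'] (min_width=6, slack=6)
Line 8: ['developer'] (min_width=9, slack=3)
Line 9: ['table', 'table'] (min_width=11, slack=1)
Line 10: ['vector'] (min_width=6, slack=6)

Answer: 1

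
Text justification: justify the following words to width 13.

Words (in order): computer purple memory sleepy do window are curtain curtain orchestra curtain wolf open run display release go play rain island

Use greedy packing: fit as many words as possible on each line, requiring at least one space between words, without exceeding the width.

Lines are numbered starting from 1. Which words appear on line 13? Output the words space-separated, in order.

Answer: island

Derivation:
Line 1: ['computer'] (min_width=8, slack=5)
Line 2: ['purple', 'memory'] (min_width=13, slack=0)
Line 3: ['sleepy', 'do'] (min_width=9, slack=4)
Line 4: ['window', 'are'] (min_width=10, slack=3)
Line 5: ['curtain'] (min_width=7, slack=6)
Line 6: ['curtain'] (min_width=7, slack=6)
Line 7: ['orchestra'] (min_width=9, slack=4)
Line 8: ['curtain', 'wolf'] (min_width=12, slack=1)
Line 9: ['open', 'run'] (min_width=8, slack=5)
Line 10: ['display'] (min_width=7, slack=6)
Line 11: ['release', 'go'] (min_width=10, slack=3)
Line 12: ['play', 'rain'] (min_width=9, slack=4)
Line 13: ['island'] (min_width=6, slack=7)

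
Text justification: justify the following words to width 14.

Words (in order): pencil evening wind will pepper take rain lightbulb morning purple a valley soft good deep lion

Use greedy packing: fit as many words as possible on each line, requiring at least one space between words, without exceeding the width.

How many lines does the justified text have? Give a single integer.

Line 1: ['pencil', 'evening'] (min_width=14, slack=0)
Line 2: ['wind', 'will'] (min_width=9, slack=5)
Line 3: ['pepper', 'take'] (min_width=11, slack=3)
Line 4: ['rain', 'lightbulb'] (min_width=14, slack=0)
Line 5: ['morning', 'purple'] (min_width=14, slack=0)
Line 6: ['a', 'valley', 'soft'] (min_width=13, slack=1)
Line 7: ['good', 'deep', 'lion'] (min_width=14, slack=0)
Total lines: 7

Answer: 7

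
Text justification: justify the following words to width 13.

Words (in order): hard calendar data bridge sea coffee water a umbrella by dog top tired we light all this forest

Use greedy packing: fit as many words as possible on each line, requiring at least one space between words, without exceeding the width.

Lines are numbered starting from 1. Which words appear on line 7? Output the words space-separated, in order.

Line 1: ['hard', 'calendar'] (min_width=13, slack=0)
Line 2: ['data', 'bridge'] (min_width=11, slack=2)
Line 3: ['sea', 'coffee'] (min_width=10, slack=3)
Line 4: ['water', 'a'] (min_width=7, slack=6)
Line 5: ['umbrella', 'by'] (min_width=11, slack=2)
Line 6: ['dog', 'top', 'tired'] (min_width=13, slack=0)
Line 7: ['we', 'light', 'all'] (min_width=12, slack=1)
Line 8: ['this', 'forest'] (min_width=11, slack=2)

Answer: we light all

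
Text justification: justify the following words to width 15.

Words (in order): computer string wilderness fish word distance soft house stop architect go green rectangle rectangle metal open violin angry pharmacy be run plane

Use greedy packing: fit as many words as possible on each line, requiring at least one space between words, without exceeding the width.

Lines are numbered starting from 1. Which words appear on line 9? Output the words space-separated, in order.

Line 1: ['computer', 'string'] (min_width=15, slack=0)
Line 2: ['wilderness', 'fish'] (min_width=15, slack=0)
Line 3: ['word', 'distance'] (min_width=13, slack=2)
Line 4: ['soft', 'house', 'stop'] (min_width=15, slack=0)
Line 5: ['architect', 'go'] (min_width=12, slack=3)
Line 6: ['green', 'rectangle'] (min_width=15, slack=0)
Line 7: ['rectangle', 'metal'] (min_width=15, slack=0)
Line 8: ['open', 'violin'] (min_width=11, slack=4)
Line 9: ['angry', 'pharmacy'] (min_width=14, slack=1)
Line 10: ['be', 'run', 'plane'] (min_width=12, slack=3)

Answer: angry pharmacy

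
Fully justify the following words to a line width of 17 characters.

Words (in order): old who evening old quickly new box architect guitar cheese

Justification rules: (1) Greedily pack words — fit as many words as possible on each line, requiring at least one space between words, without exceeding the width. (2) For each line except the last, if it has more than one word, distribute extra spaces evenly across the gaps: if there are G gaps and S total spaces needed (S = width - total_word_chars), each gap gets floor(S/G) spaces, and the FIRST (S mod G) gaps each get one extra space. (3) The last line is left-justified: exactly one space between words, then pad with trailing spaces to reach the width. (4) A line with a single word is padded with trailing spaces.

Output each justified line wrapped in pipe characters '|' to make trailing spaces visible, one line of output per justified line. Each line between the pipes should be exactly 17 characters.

Line 1: ['old', 'who', 'evening'] (min_width=15, slack=2)
Line 2: ['old', 'quickly', 'new'] (min_width=15, slack=2)
Line 3: ['box', 'architect'] (min_width=13, slack=4)
Line 4: ['guitar', 'cheese'] (min_width=13, slack=4)

Answer: |old  who  evening|
|old  quickly  new|
|box     architect|
|guitar cheese    |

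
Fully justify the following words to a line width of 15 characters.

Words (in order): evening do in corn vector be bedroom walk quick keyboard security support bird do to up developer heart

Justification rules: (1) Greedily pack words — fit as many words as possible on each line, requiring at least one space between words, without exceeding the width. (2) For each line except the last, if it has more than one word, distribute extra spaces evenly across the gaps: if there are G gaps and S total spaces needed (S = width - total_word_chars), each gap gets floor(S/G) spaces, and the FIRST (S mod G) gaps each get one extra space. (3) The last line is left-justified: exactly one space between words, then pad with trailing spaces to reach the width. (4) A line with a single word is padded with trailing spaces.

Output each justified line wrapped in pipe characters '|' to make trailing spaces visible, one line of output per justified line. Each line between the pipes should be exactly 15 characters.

Line 1: ['evening', 'do', 'in'] (min_width=13, slack=2)
Line 2: ['corn', 'vector', 'be'] (min_width=14, slack=1)
Line 3: ['bedroom', 'walk'] (min_width=12, slack=3)
Line 4: ['quick', 'keyboard'] (min_width=14, slack=1)
Line 5: ['security'] (min_width=8, slack=7)
Line 6: ['support', 'bird', 'do'] (min_width=15, slack=0)
Line 7: ['to', 'up', 'developer'] (min_width=15, slack=0)
Line 8: ['heart'] (min_width=5, slack=10)

Answer: |evening  do  in|
|corn  vector be|
|bedroom    walk|
|quick  keyboard|
|security       |
|support bird do|
|to up developer|
|heart          |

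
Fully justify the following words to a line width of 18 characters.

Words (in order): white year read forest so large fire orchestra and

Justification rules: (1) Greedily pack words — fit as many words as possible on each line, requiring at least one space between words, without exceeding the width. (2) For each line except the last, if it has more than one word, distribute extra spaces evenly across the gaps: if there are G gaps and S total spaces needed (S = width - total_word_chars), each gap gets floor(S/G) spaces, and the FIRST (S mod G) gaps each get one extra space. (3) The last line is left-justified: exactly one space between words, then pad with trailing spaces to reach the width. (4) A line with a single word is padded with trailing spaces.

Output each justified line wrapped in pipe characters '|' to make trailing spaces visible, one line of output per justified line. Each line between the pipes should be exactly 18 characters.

Line 1: ['white', 'year', 'read'] (min_width=15, slack=3)
Line 2: ['forest', 'so', 'large'] (min_width=15, slack=3)
Line 3: ['fire', 'orchestra', 'and'] (min_width=18, slack=0)

Answer: |white   year  read|
|forest   so  large|
|fire orchestra and|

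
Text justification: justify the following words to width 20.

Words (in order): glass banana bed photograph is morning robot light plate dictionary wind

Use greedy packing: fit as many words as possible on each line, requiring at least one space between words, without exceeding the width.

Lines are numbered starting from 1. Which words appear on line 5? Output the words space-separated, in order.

Answer: wind

Derivation:
Line 1: ['glass', 'banana', 'bed'] (min_width=16, slack=4)
Line 2: ['photograph', 'is'] (min_width=13, slack=7)
Line 3: ['morning', 'robot', 'light'] (min_width=19, slack=1)
Line 4: ['plate', 'dictionary'] (min_width=16, slack=4)
Line 5: ['wind'] (min_width=4, slack=16)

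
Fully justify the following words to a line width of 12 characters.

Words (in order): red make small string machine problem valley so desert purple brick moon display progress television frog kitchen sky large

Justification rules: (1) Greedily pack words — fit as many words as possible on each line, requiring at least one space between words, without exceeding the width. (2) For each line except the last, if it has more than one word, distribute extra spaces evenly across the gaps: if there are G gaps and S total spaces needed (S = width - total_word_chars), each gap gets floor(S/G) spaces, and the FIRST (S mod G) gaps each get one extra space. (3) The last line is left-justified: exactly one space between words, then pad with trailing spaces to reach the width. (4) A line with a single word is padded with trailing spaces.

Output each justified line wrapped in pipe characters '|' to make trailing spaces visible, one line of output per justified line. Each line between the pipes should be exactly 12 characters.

Answer: |red     make|
|small string|
|machine     |
|problem     |
|valley    so|
|desert      |
|purple brick|
|moon display|
|progress    |
|television  |
|frog kitchen|
|sky large   |

Derivation:
Line 1: ['red', 'make'] (min_width=8, slack=4)
Line 2: ['small', 'string'] (min_width=12, slack=0)
Line 3: ['machine'] (min_width=7, slack=5)
Line 4: ['problem'] (min_width=7, slack=5)
Line 5: ['valley', 'so'] (min_width=9, slack=3)
Line 6: ['desert'] (min_width=6, slack=6)
Line 7: ['purple', 'brick'] (min_width=12, slack=0)
Line 8: ['moon', 'display'] (min_width=12, slack=0)
Line 9: ['progress'] (min_width=8, slack=4)
Line 10: ['television'] (min_width=10, slack=2)
Line 11: ['frog', 'kitchen'] (min_width=12, slack=0)
Line 12: ['sky', 'large'] (min_width=9, slack=3)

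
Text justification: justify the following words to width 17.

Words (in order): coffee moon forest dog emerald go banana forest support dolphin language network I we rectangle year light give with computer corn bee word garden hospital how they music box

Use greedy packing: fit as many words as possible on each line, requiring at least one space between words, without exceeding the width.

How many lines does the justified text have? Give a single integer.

Answer: 12

Derivation:
Line 1: ['coffee', 'moon'] (min_width=11, slack=6)
Line 2: ['forest', 'dog'] (min_width=10, slack=7)
Line 3: ['emerald', 'go', 'banana'] (min_width=17, slack=0)
Line 4: ['forest', 'support'] (min_width=14, slack=3)
Line 5: ['dolphin', 'language'] (min_width=16, slack=1)
Line 6: ['network', 'I', 'we'] (min_width=12, slack=5)
Line 7: ['rectangle', 'year'] (min_width=14, slack=3)
Line 8: ['light', 'give', 'with'] (min_width=15, slack=2)
Line 9: ['computer', 'corn', 'bee'] (min_width=17, slack=0)
Line 10: ['word', 'garden'] (min_width=11, slack=6)
Line 11: ['hospital', 'how', 'they'] (min_width=17, slack=0)
Line 12: ['music', 'box'] (min_width=9, slack=8)
Total lines: 12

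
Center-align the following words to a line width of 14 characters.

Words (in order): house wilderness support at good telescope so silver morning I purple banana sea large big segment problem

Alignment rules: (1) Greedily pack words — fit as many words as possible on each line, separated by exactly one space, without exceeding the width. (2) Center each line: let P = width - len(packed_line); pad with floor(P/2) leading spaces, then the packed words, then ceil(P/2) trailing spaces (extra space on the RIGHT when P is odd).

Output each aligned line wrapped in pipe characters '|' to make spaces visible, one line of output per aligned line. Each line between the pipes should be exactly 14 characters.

Line 1: ['house'] (min_width=5, slack=9)
Line 2: ['wilderness'] (min_width=10, slack=4)
Line 3: ['support', 'at'] (min_width=10, slack=4)
Line 4: ['good', 'telescope'] (min_width=14, slack=0)
Line 5: ['so', 'silver'] (min_width=9, slack=5)
Line 6: ['morning', 'I'] (min_width=9, slack=5)
Line 7: ['purple', 'banana'] (min_width=13, slack=1)
Line 8: ['sea', 'large', 'big'] (min_width=13, slack=1)
Line 9: ['segment'] (min_width=7, slack=7)
Line 10: ['problem'] (min_width=7, slack=7)

Answer: |    house     |
|  wilderness  |
|  support at  |
|good telescope|
|  so silver   |
|  morning I   |
|purple banana |
|sea large big |
|   segment    |
|   problem    |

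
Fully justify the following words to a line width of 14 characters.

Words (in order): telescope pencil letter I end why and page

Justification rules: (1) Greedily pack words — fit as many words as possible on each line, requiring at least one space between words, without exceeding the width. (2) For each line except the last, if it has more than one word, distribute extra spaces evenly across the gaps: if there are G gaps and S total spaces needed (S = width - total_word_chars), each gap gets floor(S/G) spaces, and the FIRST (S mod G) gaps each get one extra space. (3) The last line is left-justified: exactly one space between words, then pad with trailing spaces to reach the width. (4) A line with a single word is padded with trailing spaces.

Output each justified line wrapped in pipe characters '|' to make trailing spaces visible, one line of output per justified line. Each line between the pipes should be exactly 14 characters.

Answer: |telescope     |
|pencil  letter|
|I  end why and|
|page          |

Derivation:
Line 1: ['telescope'] (min_width=9, slack=5)
Line 2: ['pencil', 'letter'] (min_width=13, slack=1)
Line 3: ['I', 'end', 'why', 'and'] (min_width=13, slack=1)
Line 4: ['page'] (min_width=4, slack=10)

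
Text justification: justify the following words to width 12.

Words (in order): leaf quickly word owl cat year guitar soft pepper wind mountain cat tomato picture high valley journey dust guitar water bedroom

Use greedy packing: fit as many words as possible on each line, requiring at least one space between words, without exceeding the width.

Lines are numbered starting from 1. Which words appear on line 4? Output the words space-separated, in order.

Line 1: ['leaf', 'quickly'] (min_width=12, slack=0)
Line 2: ['word', 'owl', 'cat'] (min_width=12, slack=0)
Line 3: ['year', 'guitar'] (min_width=11, slack=1)
Line 4: ['soft', 'pepper'] (min_width=11, slack=1)
Line 5: ['wind'] (min_width=4, slack=8)
Line 6: ['mountain', 'cat'] (min_width=12, slack=0)
Line 7: ['tomato'] (min_width=6, slack=6)
Line 8: ['picture', 'high'] (min_width=12, slack=0)
Line 9: ['valley'] (min_width=6, slack=6)
Line 10: ['journey', 'dust'] (min_width=12, slack=0)
Line 11: ['guitar', 'water'] (min_width=12, slack=0)
Line 12: ['bedroom'] (min_width=7, slack=5)

Answer: soft pepper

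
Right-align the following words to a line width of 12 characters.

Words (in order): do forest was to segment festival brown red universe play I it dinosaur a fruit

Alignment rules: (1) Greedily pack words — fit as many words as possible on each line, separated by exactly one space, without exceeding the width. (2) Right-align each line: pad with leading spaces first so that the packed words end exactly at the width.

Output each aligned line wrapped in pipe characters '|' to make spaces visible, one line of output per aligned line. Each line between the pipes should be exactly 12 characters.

Line 1: ['do', 'forest'] (min_width=9, slack=3)
Line 2: ['was', 'to'] (min_width=6, slack=6)
Line 3: ['segment'] (min_width=7, slack=5)
Line 4: ['festival'] (min_width=8, slack=4)
Line 5: ['brown', 'red'] (min_width=9, slack=3)
Line 6: ['universe'] (min_width=8, slack=4)
Line 7: ['play', 'I', 'it'] (min_width=9, slack=3)
Line 8: ['dinosaur', 'a'] (min_width=10, slack=2)
Line 9: ['fruit'] (min_width=5, slack=7)

Answer: |   do forest|
|      was to|
|     segment|
|    festival|
|   brown red|
|    universe|
|   play I it|
|  dinosaur a|
|       fruit|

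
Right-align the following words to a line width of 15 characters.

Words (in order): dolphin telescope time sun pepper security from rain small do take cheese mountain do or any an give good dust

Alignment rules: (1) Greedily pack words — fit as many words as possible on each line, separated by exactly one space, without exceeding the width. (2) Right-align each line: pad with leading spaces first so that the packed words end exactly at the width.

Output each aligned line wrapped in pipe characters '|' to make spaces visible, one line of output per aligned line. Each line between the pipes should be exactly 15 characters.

Line 1: ['dolphin'] (min_width=7, slack=8)
Line 2: ['telescope', 'time'] (min_width=14, slack=1)
Line 3: ['sun', 'pepper'] (min_width=10, slack=5)
Line 4: ['security', 'from'] (min_width=13, slack=2)
Line 5: ['rain', 'small', 'do'] (min_width=13, slack=2)
Line 6: ['take', 'cheese'] (min_width=11, slack=4)
Line 7: ['mountain', 'do', 'or'] (min_width=14, slack=1)
Line 8: ['any', 'an', 'give'] (min_width=11, slack=4)
Line 9: ['good', 'dust'] (min_width=9, slack=6)

Answer: |        dolphin|
| telescope time|
|     sun pepper|
|  security from|
|  rain small do|
|    take cheese|
| mountain do or|
|    any an give|
|      good dust|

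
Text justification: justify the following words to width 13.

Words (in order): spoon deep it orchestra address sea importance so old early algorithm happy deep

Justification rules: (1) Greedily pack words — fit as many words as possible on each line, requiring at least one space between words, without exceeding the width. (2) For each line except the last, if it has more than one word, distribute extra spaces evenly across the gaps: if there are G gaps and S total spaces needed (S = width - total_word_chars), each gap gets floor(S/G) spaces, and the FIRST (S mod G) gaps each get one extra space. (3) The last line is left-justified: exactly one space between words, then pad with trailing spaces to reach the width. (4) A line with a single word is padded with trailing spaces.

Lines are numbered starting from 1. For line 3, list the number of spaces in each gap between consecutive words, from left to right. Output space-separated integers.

Answer: 3

Derivation:
Line 1: ['spoon', 'deep', 'it'] (min_width=13, slack=0)
Line 2: ['orchestra'] (min_width=9, slack=4)
Line 3: ['address', 'sea'] (min_width=11, slack=2)
Line 4: ['importance', 'so'] (min_width=13, slack=0)
Line 5: ['old', 'early'] (min_width=9, slack=4)
Line 6: ['algorithm'] (min_width=9, slack=4)
Line 7: ['happy', 'deep'] (min_width=10, slack=3)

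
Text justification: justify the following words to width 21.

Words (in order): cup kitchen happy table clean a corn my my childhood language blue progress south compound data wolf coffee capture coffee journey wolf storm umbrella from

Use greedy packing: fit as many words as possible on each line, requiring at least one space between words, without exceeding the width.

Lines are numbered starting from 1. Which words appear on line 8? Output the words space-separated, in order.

Line 1: ['cup', 'kitchen', 'happy'] (min_width=17, slack=4)
Line 2: ['table', 'clean', 'a', 'corn', 'my'] (min_width=21, slack=0)
Line 3: ['my', 'childhood', 'language'] (min_width=21, slack=0)
Line 4: ['blue', 'progress', 'south'] (min_width=19, slack=2)
Line 5: ['compound', 'data', 'wolf'] (min_width=18, slack=3)
Line 6: ['coffee', 'capture', 'coffee'] (min_width=21, slack=0)
Line 7: ['journey', 'wolf', 'storm'] (min_width=18, slack=3)
Line 8: ['umbrella', 'from'] (min_width=13, slack=8)

Answer: umbrella from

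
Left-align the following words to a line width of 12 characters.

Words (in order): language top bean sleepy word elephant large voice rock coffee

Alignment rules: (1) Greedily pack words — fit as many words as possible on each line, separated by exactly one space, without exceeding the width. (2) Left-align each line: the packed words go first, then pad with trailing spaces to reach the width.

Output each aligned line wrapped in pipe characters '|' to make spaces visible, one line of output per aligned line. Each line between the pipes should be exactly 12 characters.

Answer: |language top|
|bean sleepy |
|word        |
|elephant    |
|large voice |
|rock coffee |

Derivation:
Line 1: ['language', 'top'] (min_width=12, slack=0)
Line 2: ['bean', 'sleepy'] (min_width=11, slack=1)
Line 3: ['word'] (min_width=4, slack=8)
Line 4: ['elephant'] (min_width=8, slack=4)
Line 5: ['large', 'voice'] (min_width=11, slack=1)
Line 6: ['rock', 'coffee'] (min_width=11, slack=1)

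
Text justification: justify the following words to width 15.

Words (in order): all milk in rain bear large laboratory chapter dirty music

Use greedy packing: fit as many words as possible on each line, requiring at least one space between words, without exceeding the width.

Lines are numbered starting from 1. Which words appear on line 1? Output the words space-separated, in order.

Answer: all milk in

Derivation:
Line 1: ['all', 'milk', 'in'] (min_width=11, slack=4)
Line 2: ['rain', 'bear', 'large'] (min_width=15, slack=0)
Line 3: ['laboratory'] (min_width=10, slack=5)
Line 4: ['chapter', 'dirty'] (min_width=13, slack=2)
Line 5: ['music'] (min_width=5, slack=10)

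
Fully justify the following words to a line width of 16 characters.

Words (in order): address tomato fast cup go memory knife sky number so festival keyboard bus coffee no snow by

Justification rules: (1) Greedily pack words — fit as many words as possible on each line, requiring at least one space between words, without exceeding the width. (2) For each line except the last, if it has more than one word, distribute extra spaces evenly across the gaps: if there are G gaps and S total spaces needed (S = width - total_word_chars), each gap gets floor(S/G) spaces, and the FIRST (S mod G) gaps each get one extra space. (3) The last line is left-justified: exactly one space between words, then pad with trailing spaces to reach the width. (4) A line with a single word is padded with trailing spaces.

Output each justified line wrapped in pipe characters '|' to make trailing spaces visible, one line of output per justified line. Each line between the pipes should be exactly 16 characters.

Answer: |address   tomato|
|fast    cup   go|
|memory knife sky|
|number        so|
|festival        |
|keyboard     bus|
|coffee  no  snow|
|by              |

Derivation:
Line 1: ['address', 'tomato'] (min_width=14, slack=2)
Line 2: ['fast', 'cup', 'go'] (min_width=11, slack=5)
Line 3: ['memory', 'knife', 'sky'] (min_width=16, slack=0)
Line 4: ['number', 'so'] (min_width=9, slack=7)
Line 5: ['festival'] (min_width=8, slack=8)
Line 6: ['keyboard', 'bus'] (min_width=12, slack=4)
Line 7: ['coffee', 'no', 'snow'] (min_width=14, slack=2)
Line 8: ['by'] (min_width=2, slack=14)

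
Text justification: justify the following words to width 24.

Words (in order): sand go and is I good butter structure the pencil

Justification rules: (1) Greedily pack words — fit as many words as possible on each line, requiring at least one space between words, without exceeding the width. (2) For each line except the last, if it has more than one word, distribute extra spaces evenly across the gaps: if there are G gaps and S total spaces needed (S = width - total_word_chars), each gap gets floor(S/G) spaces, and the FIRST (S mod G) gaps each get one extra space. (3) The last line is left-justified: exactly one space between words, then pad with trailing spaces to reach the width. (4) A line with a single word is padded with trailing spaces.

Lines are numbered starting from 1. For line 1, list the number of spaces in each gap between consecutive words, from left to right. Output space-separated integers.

Answer: 2 2 2 1 1

Derivation:
Line 1: ['sand', 'go', 'and', 'is', 'I', 'good'] (min_width=21, slack=3)
Line 2: ['butter', 'structure', 'the'] (min_width=20, slack=4)
Line 3: ['pencil'] (min_width=6, slack=18)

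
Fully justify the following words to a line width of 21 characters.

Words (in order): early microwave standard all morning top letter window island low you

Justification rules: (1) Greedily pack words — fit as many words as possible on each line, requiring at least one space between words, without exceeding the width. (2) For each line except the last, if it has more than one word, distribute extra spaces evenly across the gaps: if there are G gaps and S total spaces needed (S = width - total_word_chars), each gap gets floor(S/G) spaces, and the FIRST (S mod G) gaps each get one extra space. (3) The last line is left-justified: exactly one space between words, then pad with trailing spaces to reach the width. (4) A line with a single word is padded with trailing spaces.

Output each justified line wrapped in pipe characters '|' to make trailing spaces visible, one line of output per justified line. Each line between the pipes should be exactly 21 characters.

Answer: |early       microwave|
|standard  all morning|
|top   letter   window|
|island low you       |

Derivation:
Line 1: ['early', 'microwave'] (min_width=15, slack=6)
Line 2: ['standard', 'all', 'morning'] (min_width=20, slack=1)
Line 3: ['top', 'letter', 'window'] (min_width=17, slack=4)
Line 4: ['island', 'low', 'you'] (min_width=14, slack=7)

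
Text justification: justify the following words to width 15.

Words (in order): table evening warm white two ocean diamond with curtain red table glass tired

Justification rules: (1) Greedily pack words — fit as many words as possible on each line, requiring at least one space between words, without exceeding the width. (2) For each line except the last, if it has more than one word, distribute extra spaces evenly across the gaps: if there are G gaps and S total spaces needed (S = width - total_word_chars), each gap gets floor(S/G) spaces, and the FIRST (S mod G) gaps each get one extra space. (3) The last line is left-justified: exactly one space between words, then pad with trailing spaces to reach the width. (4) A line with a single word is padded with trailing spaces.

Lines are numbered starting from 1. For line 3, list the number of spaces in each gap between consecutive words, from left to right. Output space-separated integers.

Answer: 3

Derivation:
Line 1: ['table', 'evening'] (min_width=13, slack=2)
Line 2: ['warm', 'white', 'two'] (min_width=14, slack=1)
Line 3: ['ocean', 'diamond'] (min_width=13, slack=2)
Line 4: ['with', 'curtain'] (min_width=12, slack=3)
Line 5: ['red', 'table', 'glass'] (min_width=15, slack=0)
Line 6: ['tired'] (min_width=5, slack=10)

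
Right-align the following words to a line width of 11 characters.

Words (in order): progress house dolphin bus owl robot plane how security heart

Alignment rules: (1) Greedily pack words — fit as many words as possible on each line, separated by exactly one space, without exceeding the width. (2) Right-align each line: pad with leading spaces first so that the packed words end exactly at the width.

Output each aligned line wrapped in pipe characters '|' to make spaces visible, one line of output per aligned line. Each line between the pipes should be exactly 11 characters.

Answer: |   progress|
|      house|
|dolphin bus|
|  owl robot|
|  plane how|
|   security|
|      heart|

Derivation:
Line 1: ['progress'] (min_width=8, slack=3)
Line 2: ['house'] (min_width=5, slack=6)
Line 3: ['dolphin', 'bus'] (min_width=11, slack=0)
Line 4: ['owl', 'robot'] (min_width=9, slack=2)
Line 5: ['plane', 'how'] (min_width=9, slack=2)
Line 6: ['security'] (min_width=8, slack=3)
Line 7: ['heart'] (min_width=5, slack=6)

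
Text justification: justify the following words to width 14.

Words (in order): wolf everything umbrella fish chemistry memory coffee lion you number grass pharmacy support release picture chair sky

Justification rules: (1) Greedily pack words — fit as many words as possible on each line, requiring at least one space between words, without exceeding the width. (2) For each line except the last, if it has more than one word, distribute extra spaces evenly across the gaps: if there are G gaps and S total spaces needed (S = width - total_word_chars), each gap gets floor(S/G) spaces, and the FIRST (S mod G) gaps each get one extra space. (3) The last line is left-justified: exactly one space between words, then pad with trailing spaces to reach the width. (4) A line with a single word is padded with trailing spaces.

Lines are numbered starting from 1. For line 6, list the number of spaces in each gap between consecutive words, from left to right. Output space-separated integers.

Answer: 7

Derivation:
Line 1: ['wolf'] (min_width=4, slack=10)
Line 2: ['everything'] (min_width=10, slack=4)
Line 3: ['umbrella', 'fish'] (min_width=13, slack=1)
Line 4: ['chemistry'] (min_width=9, slack=5)
Line 5: ['memory', 'coffee'] (min_width=13, slack=1)
Line 6: ['lion', 'you'] (min_width=8, slack=6)
Line 7: ['number', 'grass'] (min_width=12, slack=2)
Line 8: ['pharmacy'] (min_width=8, slack=6)
Line 9: ['support'] (min_width=7, slack=7)
Line 10: ['release'] (min_width=7, slack=7)
Line 11: ['picture', 'chair'] (min_width=13, slack=1)
Line 12: ['sky'] (min_width=3, slack=11)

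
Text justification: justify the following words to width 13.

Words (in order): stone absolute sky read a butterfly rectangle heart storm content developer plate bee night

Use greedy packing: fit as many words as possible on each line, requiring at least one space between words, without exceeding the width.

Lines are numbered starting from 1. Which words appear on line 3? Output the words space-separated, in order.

Line 1: ['stone'] (min_width=5, slack=8)
Line 2: ['absolute', 'sky'] (min_width=12, slack=1)
Line 3: ['read', 'a'] (min_width=6, slack=7)
Line 4: ['butterfly'] (min_width=9, slack=4)
Line 5: ['rectangle'] (min_width=9, slack=4)
Line 6: ['heart', 'storm'] (min_width=11, slack=2)
Line 7: ['content'] (min_width=7, slack=6)
Line 8: ['developer'] (min_width=9, slack=4)
Line 9: ['plate', 'bee'] (min_width=9, slack=4)
Line 10: ['night'] (min_width=5, slack=8)

Answer: read a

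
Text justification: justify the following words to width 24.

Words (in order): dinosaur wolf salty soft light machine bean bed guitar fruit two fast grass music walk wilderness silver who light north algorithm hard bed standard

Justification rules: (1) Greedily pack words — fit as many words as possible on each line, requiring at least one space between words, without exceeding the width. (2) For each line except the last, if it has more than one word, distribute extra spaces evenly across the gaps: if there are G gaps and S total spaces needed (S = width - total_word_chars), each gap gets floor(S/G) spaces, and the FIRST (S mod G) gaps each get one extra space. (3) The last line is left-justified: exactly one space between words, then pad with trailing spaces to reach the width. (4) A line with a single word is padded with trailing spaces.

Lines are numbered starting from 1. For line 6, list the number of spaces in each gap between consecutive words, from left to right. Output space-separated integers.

Line 1: ['dinosaur', 'wolf', 'salty', 'soft'] (min_width=24, slack=0)
Line 2: ['light', 'machine', 'bean', 'bed'] (min_width=22, slack=2)
Line 3: ['guitar', 'fruit', 'two', 'fast'] (min_width=21, slack=3)
Line 4: ['grass', 'music', 'walk'] (min_width=16, slack=8)
Line 5: ['wilderness', 'silver', 'who'] (min_width=21, slack=3)
Line 6: ['light', 'north', 'algorithm'] (min_width=21, slack=3)
Line 7: ['hard', 'bed', 'standard'] (min_width=17, slack=7)

Answer: 3 2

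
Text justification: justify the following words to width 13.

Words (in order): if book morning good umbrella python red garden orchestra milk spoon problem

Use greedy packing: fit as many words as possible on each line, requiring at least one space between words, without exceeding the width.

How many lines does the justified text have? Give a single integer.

Answer: 8

Derivation:
Line 1: ['if', 'book'] (min_width=7, slack=6)
Line 2: ['morning', 'good'] (min_width=12, slack=1)
Line 3: ['umbrella'] (min_width=8, slack=5)
Line 4: ['python', 'red'] (min_width=10, slack=3)
Line 5: ['garden'] (min_width=6, slack=7)
Line 6: ['orchestra'] (min_width=9, slack=4)
Line 7: ['milk', 'spoon'] (min_width=10, slack=3)
Line 8: ['problem'] (min_width=7, slack=6)
Total lines: 8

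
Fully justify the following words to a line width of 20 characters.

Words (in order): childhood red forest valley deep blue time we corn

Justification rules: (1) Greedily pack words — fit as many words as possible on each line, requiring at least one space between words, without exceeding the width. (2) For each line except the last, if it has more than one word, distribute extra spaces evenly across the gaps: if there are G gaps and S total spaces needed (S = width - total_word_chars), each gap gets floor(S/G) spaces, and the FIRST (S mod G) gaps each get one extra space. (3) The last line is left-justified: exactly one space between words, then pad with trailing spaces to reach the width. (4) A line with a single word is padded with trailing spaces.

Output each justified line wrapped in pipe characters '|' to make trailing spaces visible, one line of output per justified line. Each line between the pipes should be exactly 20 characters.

Line 1: ['childhood', 'red', 'forest'] (min_width=20, slack=0)
Line 2: ['valley', 'deep', 'blue'] (min_width=16, slack=4)
Line 3: ['time', 'we', 'corn'] (min_width=12, slack=8)

Answer: |childhood red forest|
|valley   deep   blue|
|time we corn        |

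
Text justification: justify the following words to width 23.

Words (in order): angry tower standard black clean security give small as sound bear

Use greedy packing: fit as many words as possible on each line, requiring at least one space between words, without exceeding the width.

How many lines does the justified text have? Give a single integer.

Answer: 4

Derivation:
Line 1: ['angry', 'tower', 'standard'] (min_width=20, slack=3)
Line 2: ['black', 'clean', 'security'] (min_width=20, slack=3)
Line 3: ['give', 'small', 'as', 'sound'] (min_width=19, slack=4)
Line 4: ['bear'] (min_width=4, slack=19)
Total lines: 4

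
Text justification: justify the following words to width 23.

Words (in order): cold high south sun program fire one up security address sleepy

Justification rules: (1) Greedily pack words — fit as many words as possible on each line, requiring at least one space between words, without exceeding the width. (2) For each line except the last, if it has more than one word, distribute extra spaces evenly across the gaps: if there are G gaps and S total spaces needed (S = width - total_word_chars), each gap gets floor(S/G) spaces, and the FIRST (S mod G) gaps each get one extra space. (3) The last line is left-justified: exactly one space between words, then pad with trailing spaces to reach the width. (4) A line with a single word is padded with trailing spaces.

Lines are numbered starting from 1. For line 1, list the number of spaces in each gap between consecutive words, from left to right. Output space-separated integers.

Answer: 3 2 2

Derivation:
Line 1: ['cold', 'high', 'south', 'sun'] (min_width=19, slack=4)
Line 2: ['program', 'fire', 'one', 'up'] (min_width=19, slack=4)
Line 3: ['security', 'address', 'sleepy'] (min_width=23, slack=0)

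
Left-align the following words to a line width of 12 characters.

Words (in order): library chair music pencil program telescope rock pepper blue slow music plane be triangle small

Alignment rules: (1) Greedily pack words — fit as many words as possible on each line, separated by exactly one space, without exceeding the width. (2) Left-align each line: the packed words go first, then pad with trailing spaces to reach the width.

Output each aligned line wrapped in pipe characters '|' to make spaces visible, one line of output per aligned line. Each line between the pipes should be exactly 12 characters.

Answer: |library     |
|chair music |
|pencil      |
|program     |
|telescope   |
|rock pepper |
|blue slow   |
|music plane |
|be triangle |
|small       |

Derivation:
Line 1: ['library'] (min_width=7, slack=5)
Line 2: ['chair', 'music'] (min_width=11, slack=1)
Line 3: ['pencil'] (min_width=6, slack=6)
Line 4: ['program'] (min_width=7, slack=5)
Line 5: ['telescope'] (min_width=9, slack=3)
Line 6: ['rock', 'pepper'] (min_width=11, slack=1)
Line 7: ['blue', 'slow'] (min_width=9, slack=3)
Line 8: ['music', 'plane'] (min_width=11, slack=1)
Line 9: ['be', 'triangle'] (min_width=11, slack=1)
Line 10: ['small'] (min_width=5, slack=7)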